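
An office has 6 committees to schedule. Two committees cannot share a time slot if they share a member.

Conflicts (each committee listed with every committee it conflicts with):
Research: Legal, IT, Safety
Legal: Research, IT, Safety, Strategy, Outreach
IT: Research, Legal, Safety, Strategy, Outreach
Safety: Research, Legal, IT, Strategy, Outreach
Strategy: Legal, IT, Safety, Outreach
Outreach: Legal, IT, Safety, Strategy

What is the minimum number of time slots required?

5

Legal, IT, Safety, Strategy, Outreach are mutually in conflict, so at least 5 time slots are needed.
A valid assignment using 5 time slots: Research=4, Legal=1, IT=3, Safety=2, Strategy=4, Outreach=5. Each listed conflict is separated.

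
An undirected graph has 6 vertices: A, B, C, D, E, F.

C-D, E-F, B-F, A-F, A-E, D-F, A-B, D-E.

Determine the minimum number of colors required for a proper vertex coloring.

A, E, F form a triangle, so at least 3 colors are needed.
3 colors suffice: color 1 → {C, F}; color 2 → {A, D}; color 3 → {B, E}. No two adjacent vertices share a color.

3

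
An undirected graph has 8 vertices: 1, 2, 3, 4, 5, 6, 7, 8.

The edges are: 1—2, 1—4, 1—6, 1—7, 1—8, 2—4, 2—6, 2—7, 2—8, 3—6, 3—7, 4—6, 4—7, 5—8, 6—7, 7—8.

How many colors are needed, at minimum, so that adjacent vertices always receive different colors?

5

1, 2, 4, 6, 7 are mutually adjacent (a clique of size 5), so at least 5 colors are needed.
5 colors suffice: color a → {5, 7}; color b → {2, 3}; color c → {1}; color d → {6, 8}; color e → {4}. No two adjacent vertices share a color.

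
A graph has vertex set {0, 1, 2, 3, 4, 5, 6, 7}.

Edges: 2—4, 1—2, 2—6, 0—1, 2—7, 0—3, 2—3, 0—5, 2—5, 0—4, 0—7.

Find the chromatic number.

2

2 and 7 are adjacent, so at least 2 colors are needed.
2 colors suffice: color a → {0, 2}; color b → {1, 3, 4, 5, 6, 7}. Each edge has distinct colors on its endpoints.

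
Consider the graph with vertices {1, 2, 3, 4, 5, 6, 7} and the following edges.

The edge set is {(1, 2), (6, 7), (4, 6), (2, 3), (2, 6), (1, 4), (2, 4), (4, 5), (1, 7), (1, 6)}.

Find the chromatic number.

1, 2, 4, 6 are pairwise adjacent (a clique of size 4), so at least 4 colors are needed.
4 colors suffice: color a → {3, 4, 7}; color b → {1, 5}; color c → {6}; color d → {2}. No two adjacent vertices share a color.

4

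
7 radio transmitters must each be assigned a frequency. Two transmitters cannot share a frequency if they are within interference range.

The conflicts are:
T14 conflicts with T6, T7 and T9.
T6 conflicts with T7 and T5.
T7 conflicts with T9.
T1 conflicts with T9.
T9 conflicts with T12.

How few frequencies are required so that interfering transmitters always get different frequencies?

T14, T6, T7 are mutually in conflict, so at least 3 frequencies are needed.
3 frequencies suffice: frequency 1 → {T6, T9}; frequency 2 → {T14, T1, T5, T12}; frequency 3 → {T7}. Each listed conflict is separated.

3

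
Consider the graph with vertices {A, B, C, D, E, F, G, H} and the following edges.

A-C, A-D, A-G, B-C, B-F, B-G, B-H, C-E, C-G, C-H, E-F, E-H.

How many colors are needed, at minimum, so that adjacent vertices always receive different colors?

A, C, G form a triangle, so at least 3 colors are needed.
3 colors suffice: color 1 → {C, D, F}; color 2 → {A, B, E}; color 3 → {G, H}. Each edge has distinct colors on its endpoints.

3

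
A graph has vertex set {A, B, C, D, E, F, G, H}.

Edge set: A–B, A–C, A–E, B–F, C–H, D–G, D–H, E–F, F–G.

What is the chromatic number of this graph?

3

The cycle E-F-G-D-H-C-A-E has odd length 7, so it cannot be 2-colored; at least 3 colors are needed.
One proper 3-coloring: A=1, B=2, C=2, D=1, E=2, F=1, G=2, H=3. Every edge joins two different colors.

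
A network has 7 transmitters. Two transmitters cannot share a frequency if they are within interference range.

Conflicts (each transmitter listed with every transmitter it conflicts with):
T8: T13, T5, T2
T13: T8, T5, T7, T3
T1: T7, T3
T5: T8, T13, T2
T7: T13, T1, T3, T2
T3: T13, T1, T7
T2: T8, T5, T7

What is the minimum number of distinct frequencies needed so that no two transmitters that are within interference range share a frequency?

3

T8, T5, T2 pairwise conflict, so at least 3 frequencies are needed.
3 frequencies suffice: frequency 1 → {T8, T7}; frequency 2 → {T13, T1, T2}; frequency 3 → {T5, T3}. Every pair that conflicts lands in different frequencies.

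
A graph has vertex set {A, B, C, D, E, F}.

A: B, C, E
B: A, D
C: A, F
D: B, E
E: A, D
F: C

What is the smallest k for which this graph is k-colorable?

B and D are adjacent, so at least 2 colors are needed.
2 colors suffice: color 1 → {A, D, F}; color 2 → {B, C, E}. Every edge joins two different colors.

2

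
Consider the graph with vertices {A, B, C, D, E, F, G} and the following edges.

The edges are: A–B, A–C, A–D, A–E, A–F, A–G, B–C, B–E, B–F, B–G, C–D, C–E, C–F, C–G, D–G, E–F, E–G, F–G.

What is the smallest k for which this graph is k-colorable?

6

A, B, C, E, F, G are pairwise adjacent (a clique of size 6), so at least 6 colors are needed.
6 colors suffice: color 1 → {A}; color 2 → {G}; color 3 → {C}; color 4 → {D, F}; color 5 → {B}; color 6 → {E}. No two adjacent vertices share a color.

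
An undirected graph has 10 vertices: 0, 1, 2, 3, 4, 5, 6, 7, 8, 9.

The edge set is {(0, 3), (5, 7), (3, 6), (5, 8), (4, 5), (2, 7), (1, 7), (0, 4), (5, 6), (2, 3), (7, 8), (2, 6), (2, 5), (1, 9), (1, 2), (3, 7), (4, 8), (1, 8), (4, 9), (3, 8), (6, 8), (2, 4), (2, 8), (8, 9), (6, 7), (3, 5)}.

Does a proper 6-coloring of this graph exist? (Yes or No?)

Yes

The chromatic number is 6. 2, 3, 5, 6, 7, 8 are mutually adjacent (a clique of size 6), so at least 6 colors are needed.
6 colors suffice: 0=red, 1=yellow, 2=blue, 3=yellow, 4=green, 5=purple, 6=orange, 7=green, 8=red, 9=blue.
That is already a proper 6-coloring.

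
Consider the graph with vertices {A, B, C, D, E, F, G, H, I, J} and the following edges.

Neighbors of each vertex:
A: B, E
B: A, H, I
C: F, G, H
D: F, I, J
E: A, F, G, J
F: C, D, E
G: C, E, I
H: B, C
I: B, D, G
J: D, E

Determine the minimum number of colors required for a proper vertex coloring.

3

The cycle D-F-E-G-I-D has odd length 5, so it cannot be 2-colored; at least 3 colors are needed.
3 colors suffice: color 1 → {B, C, D, E}; color 2 → {A, F, H, I, J}; color 3 → {G}. Every edge joins two different colors.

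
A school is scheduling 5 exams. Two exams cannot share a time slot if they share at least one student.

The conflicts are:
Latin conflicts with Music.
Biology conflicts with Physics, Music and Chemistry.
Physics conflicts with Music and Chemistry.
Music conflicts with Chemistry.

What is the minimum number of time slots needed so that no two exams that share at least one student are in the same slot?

4

Biology, Physics, Music, Chemistry pairwise conflict, so at least 4 time slots are needed.
A valid assignment using 4 time slots: Latin=2, Biology=3, Physics=4, Music=1, Chemistry=2. Every pair that conflicts lands in different time slots.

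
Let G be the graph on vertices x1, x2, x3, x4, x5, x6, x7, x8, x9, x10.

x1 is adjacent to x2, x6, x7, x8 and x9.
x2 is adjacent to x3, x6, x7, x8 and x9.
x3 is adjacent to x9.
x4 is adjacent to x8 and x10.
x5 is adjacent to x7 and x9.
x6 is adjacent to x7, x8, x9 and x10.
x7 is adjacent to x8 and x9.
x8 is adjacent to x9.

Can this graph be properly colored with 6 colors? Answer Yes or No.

The chromatic number is 6. x1, x2, x6, x7, x8, x9 form a clique, so at least 6 colors are needed.
One proper 6-coloring: x1=6, x2=2, x3=3, x4=2, x5=2, x6=4, x7=5, x8=3, x9=1, x10=1.
That is already a proper 6-coloring.

Yes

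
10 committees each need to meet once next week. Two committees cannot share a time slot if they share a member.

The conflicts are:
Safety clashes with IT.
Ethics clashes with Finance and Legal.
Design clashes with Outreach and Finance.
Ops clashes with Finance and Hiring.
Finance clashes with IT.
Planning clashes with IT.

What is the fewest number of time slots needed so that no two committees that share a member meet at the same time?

Finance and IT conflict, so at least 2 time slots are needed.
2 time slots suffice: time slot 1 → {Safety, Outreach, Finance, Legal, Planning, Hiring}; time slot 2 → {Ethics, Design, Ops, IT}. Each listed conflict is separated.

2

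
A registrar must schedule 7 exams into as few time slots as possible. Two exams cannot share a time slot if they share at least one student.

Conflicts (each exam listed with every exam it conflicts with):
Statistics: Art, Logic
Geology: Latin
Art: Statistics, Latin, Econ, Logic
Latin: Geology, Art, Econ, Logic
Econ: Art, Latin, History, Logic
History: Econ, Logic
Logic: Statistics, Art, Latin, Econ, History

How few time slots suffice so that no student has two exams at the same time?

4

Art, Latin, Econ, Logic all conflict with each other, so at least 4 time slots are needed.
A valid assignment using 4 time slots: Statistics=3, Geology=1, Art=2, Latin=4, Econ=3, History=2, Logic=1. Every pair that conflicts lands in different time slots.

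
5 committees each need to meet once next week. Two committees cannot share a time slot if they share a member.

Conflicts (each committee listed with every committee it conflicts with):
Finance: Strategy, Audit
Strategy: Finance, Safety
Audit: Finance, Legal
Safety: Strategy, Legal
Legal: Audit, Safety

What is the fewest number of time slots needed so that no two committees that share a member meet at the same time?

3

The cycle Strategy-Finance-Audit-Legal-Safety-Strategy has odd length 5, so it cannot be 2-colored; at least 3 time slots are needed.
3 time slots suffice: time slot 1 → {Audit, Safety}; time slot 2 → {Finance, Legal}; time slot 3 → {Strategy}. No two conflicting committees share a time slot.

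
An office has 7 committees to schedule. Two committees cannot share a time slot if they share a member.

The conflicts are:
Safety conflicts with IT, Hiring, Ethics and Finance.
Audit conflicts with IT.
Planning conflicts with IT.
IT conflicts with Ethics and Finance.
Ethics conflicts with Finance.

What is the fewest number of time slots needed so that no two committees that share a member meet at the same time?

4

Safety, IT, Ethics, Finance are mutually in conflict, so at least 4 time slots are needed.
4 time slots suffice: time slot 1 → {IT, Hiring}; time slot 2 → {Safety, Audit, Planning}; time slot 3 → {Finance}; time slot 4 → {Ethics}. Each listed conflict is separated.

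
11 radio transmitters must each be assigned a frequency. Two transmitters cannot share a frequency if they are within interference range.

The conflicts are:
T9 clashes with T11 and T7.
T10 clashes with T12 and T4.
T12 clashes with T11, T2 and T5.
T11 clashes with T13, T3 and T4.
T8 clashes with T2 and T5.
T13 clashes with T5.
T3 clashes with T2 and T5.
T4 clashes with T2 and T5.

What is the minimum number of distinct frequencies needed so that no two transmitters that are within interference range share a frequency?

2

T12 and T2 conflict, so at least 2 frequencies are needed.
2 frequencies suffice: frequency 1 → {T10, T11, T2, T5, T7}; frequency 2 → {T9, T12, T8, T13, T3, T4}. No two conflicting transmitters share a frequency.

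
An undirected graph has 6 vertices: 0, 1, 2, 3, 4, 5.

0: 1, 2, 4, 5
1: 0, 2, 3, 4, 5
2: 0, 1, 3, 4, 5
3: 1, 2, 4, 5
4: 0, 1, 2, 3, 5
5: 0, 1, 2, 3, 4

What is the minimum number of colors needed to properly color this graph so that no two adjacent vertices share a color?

5

0, 1, 2, 4, 5 form a clique, so at least 5 colors are needed.
5 colors suffice: color a → {4}; color b → {1}; color c → {2}; color d → {5}; color e → {0, 3}. Each edge has distinct colors on its endpoints.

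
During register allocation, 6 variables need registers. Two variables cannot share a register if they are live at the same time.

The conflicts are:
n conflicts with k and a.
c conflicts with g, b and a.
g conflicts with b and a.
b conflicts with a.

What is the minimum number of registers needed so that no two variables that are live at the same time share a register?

4

c, g, b, a pairwise conflict, so at least 4 registers are needed.
4 registers suffice: register 1 → {k, a}; register 2 → {n, c}; register 3 → {b}; register 4 → {g}. Each listed conflict is separated.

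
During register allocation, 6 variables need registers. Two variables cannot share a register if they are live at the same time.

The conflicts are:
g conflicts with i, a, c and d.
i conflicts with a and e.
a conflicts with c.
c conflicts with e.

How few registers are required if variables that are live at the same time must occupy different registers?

3

g, a, c all conflict with each other, so at least 3 registers are needed.
3 registers suffice: g=1, i=3, a=2, c=3, d=2, e=1. No two conflicting variables share a register.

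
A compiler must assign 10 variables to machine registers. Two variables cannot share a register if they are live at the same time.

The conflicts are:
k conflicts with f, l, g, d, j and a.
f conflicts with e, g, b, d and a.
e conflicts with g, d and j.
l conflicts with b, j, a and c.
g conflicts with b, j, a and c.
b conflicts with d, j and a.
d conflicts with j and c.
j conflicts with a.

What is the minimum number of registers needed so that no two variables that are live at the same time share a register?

4

k, l, j, a all conflict with each other, so at least 4 registers are needed.
4 registers suffice: register 1 → {l, g, d}; register 2 → {f, j, c}; register 3 → {k, e, b}; register 4 → {a}. No two conflicting variables share a register.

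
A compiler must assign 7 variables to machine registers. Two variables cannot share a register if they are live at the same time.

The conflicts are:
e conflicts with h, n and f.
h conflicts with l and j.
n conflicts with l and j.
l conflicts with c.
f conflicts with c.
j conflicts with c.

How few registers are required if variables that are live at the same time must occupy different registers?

3

The cycle c-l-h-e-f-c has odd length 5, so it cannot be 2-colored; at least 3 registers are needed.
3 registers suffice: register 1 → {h, n, c}; register 2 → {e, l, j}; register 3 → {f}. No two conflicting variables share a register.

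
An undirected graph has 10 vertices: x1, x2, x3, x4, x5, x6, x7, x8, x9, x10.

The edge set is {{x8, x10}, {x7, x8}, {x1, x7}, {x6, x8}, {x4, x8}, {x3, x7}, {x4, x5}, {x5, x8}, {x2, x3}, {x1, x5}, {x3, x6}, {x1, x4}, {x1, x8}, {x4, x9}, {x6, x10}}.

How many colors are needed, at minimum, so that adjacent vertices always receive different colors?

x1, x4, x5, x8 are pairwise adjacent (a clique of size 4), so at least 4 colors are needed.
4 colors suffice: color 1 → {x3, x8, x9}; color 2 → {x1, x2, x6}; color 3 → {x4, x7, x10}; color 4 → {x5}. Every edge joins two different colors.

4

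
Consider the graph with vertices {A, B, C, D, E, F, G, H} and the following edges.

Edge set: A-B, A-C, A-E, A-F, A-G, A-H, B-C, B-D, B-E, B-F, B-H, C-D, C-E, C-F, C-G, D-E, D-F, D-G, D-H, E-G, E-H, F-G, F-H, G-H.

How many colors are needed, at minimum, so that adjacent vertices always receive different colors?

A, B, F, H are mutually adjacent (a clique of size 4), so at least 4 colors are needed.
4 colors suffice: A=yellow, B=red, C=green, D=yellow, E=blue, F=blue, G=red, H=green. Every edge joins two different colors.

4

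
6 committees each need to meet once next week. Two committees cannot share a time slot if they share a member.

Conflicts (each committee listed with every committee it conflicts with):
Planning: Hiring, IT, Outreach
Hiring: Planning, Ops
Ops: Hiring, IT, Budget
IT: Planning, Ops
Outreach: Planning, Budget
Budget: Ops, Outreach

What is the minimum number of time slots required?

3

The cycle Outreach-Budget-Ops-IT-Planning-Outreach has odd length 5, so it cannot be 2-colored; at least 3 time slots are needed.
3 time slots suffice: time slot 1 → {Planning, Ops}; time slot 2 → {Hiring, IT, Budget}; time slot 3 → {Outreach}. Each listed conflict is separated.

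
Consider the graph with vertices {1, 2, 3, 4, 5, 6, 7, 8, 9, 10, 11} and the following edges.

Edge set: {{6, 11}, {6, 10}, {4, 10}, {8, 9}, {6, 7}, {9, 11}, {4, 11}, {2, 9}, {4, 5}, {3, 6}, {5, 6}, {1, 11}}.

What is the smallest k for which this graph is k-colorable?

6 and 7 are adjacent, so at least 2 colors are needed.
2 colors suffice: color a → {1, 4, 6, 9}; color b → {2, 3, 5, 7, 8, 10, 11}. Every edge joins two different colors.

2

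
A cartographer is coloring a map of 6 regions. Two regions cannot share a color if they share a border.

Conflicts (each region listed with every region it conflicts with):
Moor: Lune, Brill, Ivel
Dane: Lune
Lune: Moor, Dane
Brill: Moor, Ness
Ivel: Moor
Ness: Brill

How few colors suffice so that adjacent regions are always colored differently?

Dane and Lune conflict, so at least 2 colors are needed.
2 colors suffice: Moor=1, Dane=1, Lune=2, Brill=2, Ivel=2, Ness=1. Each listed conflict is separated.

2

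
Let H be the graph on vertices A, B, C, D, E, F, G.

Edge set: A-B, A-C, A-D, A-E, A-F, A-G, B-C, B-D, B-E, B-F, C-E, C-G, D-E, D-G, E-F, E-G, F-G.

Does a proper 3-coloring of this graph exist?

A, B, D, E are pairwise adjacent (a clique of size 4), so at least 4 colors are needed.
So 3 colors are not enough.

No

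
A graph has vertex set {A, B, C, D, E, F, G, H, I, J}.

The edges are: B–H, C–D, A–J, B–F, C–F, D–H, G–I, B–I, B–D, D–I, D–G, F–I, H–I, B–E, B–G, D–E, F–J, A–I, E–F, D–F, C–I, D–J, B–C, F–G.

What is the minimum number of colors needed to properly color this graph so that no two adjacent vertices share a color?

5

B, D, F, G, I form a clique, so at least 5 colors are needed.
One proper 5-coloring: A=red, B=blue, C=purple, D=red, E=green, F=yellow, G=purple, H=yellow, I=green, J=blue. Every edge joins two different colors.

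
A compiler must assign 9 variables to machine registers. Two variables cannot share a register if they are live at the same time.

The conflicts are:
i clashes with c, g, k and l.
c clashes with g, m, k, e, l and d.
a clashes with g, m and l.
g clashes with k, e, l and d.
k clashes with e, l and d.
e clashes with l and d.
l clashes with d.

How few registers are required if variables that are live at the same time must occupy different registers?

c, g, k, e, l, d pairwise conflict, so at least 6 registers are needed.
6 registers suffice: register 1 → {g, m}; register 2 → {l}; register 3 → {c, a}; register 4 → {k}; register 5 → {i, e}; register 6 → {d}. No two conflicting variables share a register.

6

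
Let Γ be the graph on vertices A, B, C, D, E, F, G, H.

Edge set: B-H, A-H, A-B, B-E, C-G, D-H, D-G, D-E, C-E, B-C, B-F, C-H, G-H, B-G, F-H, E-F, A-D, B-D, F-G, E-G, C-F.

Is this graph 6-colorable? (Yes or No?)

Yes

The chromatic number is 5. B, C, E, F, G are mutually adjacent (a clique of size 5), so at least 5 colors are needed.
5 colors suffice: A=2, B=1, C=4, D=4, E=3, F=5, G=2, H=3.
Since 6 ≥ 5, a proper 6-coloring certainly exists.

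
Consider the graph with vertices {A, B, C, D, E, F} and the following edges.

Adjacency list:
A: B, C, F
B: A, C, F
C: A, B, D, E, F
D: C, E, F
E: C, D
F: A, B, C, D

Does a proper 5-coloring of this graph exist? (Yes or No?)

Yes

The chromatic number is 4. A, B, C, F are mutually adjacent (a clique of size 4), so at least 4 colors are needed.
4 colors suffice: A=3, B=4, C=1, D=3, E=2, F=2.
Since 5 ≥ 4, a proper 5-coloring certainly exists.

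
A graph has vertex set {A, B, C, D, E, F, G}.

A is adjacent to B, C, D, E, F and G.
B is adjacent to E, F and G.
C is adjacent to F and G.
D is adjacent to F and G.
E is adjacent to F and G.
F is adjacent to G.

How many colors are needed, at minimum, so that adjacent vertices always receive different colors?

A, B, E, F, G are pairwise adjacent (a clique of size 5), so at least 5 colors are needed.
A valid assignment using 5 colors: A=3, B=5, C=4, D=4, E=4, F=1, G=2. Every edge joins two different colors.

5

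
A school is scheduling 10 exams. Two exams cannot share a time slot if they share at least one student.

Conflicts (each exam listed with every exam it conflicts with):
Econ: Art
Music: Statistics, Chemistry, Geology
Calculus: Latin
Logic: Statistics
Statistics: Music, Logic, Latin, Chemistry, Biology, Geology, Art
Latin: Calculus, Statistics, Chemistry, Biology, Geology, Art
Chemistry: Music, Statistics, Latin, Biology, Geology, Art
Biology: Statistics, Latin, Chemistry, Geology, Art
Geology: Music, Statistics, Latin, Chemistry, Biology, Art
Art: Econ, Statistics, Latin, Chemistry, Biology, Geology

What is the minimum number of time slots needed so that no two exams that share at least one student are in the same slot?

Statistics, Latin, Chemistry, Biology, Geology, Art all conflict with each other, so at least 6 time slots are needed.
6 time slots suffice: Econ=1, Music=4, Calculus=1, Logic=2, Statistics=1, Latin=4, Chemistry=3, Biology=6, Geology=2, Art=5. No two conflicting exams share a time slot.

6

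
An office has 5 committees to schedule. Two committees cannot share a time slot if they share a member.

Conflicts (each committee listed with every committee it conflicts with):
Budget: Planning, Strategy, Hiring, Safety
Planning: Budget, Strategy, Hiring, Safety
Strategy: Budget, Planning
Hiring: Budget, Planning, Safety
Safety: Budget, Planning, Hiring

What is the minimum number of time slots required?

Budget, Planning, Hiring, Safety all conflict with each other, so at least 4 time slots are needed.
Using 4 time slots: Budget=2, Planning=1, Strategy=3, Hiring=4, Safety=3. Every pair that conflicts lands in different time slots.

4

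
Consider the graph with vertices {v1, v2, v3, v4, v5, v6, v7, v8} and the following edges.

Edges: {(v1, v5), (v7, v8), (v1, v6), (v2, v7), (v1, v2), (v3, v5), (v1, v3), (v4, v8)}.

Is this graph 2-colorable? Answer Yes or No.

No

v1, v3, v5 are mutually adjacent, so at least 3 colors are needed.
So 2 colors are not enough.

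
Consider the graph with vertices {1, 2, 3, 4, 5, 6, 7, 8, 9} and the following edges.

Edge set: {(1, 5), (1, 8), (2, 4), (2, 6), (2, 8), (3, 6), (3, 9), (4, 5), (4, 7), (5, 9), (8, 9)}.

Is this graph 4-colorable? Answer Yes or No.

Yes

The chromatic number is 3. The cycle 8-2-4-5-1-8 has odd length 5, so it cannot be 2-colored; at least 3 colors are needed.
3 colors suffice: 1=blue, 2=blue, 3=green, 4=red, 5=green, 6=red, 7=blue, 8=red, 9=blue.
Since 4 ≥ 3, a proper 4-coloring certainly exists.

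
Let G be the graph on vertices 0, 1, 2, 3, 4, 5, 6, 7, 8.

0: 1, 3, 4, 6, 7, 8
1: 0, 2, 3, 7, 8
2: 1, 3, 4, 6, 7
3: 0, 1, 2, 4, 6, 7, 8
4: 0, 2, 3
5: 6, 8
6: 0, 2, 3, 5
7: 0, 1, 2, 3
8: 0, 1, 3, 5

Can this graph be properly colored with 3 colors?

No

1, 2, 3, 7 form a clique, so at least 4 colors are needed.
So 3 colors are not enough.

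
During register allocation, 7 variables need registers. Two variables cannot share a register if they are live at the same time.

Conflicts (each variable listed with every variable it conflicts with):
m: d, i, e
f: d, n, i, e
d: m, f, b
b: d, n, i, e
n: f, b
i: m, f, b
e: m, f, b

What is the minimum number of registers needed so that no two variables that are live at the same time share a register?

2

f and e conflict, so at least 2 registers are needed.
2 registers suffice: m=1, f=1, d=2, b=1, n=2, i=2, e=2. Each listed conflict is separated.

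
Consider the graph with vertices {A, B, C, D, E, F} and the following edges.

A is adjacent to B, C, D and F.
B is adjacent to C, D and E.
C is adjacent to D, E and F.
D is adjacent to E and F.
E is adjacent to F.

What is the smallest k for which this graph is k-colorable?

A, B, C, D form a clique, so at least 4 colors are needed.
4 colors suffice: color 1 → {C}; color 2 → {D}; color 3 → {B, F}; color 4 → {A, E}. Every edge joins two different colors.

4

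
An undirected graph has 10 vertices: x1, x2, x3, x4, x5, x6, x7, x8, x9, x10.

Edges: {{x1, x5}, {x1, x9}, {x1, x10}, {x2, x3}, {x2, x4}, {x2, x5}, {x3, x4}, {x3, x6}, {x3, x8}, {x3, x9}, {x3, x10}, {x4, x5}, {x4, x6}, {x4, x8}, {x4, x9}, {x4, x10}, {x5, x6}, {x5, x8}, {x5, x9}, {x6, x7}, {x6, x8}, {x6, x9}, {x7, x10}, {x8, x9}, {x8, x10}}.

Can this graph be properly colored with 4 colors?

x4, x5, x6, x8, x9 form a clique, so at least 5 colors are needed.
So 4 colors are not enough.

No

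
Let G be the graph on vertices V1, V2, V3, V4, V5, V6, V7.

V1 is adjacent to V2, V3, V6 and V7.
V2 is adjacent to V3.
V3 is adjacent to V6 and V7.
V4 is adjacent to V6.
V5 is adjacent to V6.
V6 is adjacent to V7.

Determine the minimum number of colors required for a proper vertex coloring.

V1, V3, V6, V7 are pairwise adjacent (a clique of size 4), so at least 4 colors are needed.
A valid assignment using 4 colors: V1=2, V2=1, V3=3, V4=2, V5=2, V6=1, V7=4. No two adjacent vertices share a color.

4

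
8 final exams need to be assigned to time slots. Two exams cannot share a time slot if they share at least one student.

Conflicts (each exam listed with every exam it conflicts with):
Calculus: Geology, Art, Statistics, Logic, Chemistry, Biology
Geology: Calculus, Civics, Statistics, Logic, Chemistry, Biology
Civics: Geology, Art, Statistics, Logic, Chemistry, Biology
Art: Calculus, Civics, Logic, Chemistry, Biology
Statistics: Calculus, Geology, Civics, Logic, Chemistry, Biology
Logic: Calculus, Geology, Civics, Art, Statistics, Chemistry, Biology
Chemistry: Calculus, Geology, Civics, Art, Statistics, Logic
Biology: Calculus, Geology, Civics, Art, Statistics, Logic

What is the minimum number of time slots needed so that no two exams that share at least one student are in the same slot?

5

Calculus, Geology, Statistics, Logic, Biology are mutually in conflict, so at least 5 time slots are needed.
5 time slots suffice: Calculus=2, Geology=4, Civics=2, Art=4, Statistics=5, Logic=1, Chemistry=3, Biology=3. Every pair that conflicts lands in different time slots.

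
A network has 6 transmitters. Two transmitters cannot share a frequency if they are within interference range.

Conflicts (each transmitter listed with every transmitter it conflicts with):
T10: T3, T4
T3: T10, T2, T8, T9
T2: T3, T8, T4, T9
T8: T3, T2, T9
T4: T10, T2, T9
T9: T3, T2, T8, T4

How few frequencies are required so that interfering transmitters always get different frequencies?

T3, T2, T8, T9 all conflict with each other, so at least 4 frequencies are needed.
4 frequencies suffice: T10=1, T3=3, T2=2, T8=4, T4=3, T9=1. No two conflicting transmitters share a frequency.

4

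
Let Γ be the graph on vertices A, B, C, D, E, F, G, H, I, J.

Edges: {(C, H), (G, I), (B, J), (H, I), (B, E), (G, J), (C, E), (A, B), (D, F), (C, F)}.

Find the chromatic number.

The cycle J-B-E-C-H-I-G-J has odd length 7, so it cannot be 2-colored; at least 3 colors are needed.
3 colors suffice: color 1 → {B, C, D, G}; color 2 → {A, E, F, I, J}; color 3 → {H}. No two adjacent vertices share a color.

3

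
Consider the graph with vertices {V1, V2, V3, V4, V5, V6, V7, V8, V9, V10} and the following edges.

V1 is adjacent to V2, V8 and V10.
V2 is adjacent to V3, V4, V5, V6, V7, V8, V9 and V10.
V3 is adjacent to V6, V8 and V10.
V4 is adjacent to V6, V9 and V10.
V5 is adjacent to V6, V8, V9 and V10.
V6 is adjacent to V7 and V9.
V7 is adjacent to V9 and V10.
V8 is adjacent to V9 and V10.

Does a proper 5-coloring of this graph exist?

Yes

The chromatic number is 4. V2, V4, V6, V9 form a clique, so at least 4 colors are needed.
4 colors suffice: color 1 → {V2}; color 2 → {V9, V10}; color 3 → {V6, V8}; color 4 → {V1, V3, V4, V5, V7}.
Since 5 ≥ 4, a proper 5-coloring certainly exists.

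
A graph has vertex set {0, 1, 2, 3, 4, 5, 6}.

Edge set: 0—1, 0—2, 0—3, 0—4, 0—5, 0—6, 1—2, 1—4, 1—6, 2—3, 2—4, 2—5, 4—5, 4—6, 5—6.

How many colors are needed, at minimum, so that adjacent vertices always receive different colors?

4

0, 1, 2, 4 form a clique, so at least 4 colors are needed.
4 colors suffice: color a → {0}; color b → {2, 6}; color c → {3, 4}; color d → {1, 5}. Each edge has distinct colors on its endpoints.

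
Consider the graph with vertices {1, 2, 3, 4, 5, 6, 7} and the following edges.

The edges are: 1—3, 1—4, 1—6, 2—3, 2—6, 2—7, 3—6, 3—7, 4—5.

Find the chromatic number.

3

2, 3, 6 form a triangle, so at least 3 colors are needed.
3 colors suffice: color a → {3, 4}; color b → {5, 6, 7}; color c → {1, 2}. Each edge has distinct colors on its endpoints.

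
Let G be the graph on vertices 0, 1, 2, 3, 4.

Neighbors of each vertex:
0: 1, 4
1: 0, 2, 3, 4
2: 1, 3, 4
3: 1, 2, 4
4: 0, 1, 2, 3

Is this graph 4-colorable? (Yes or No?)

The chromatic number is 4. 1, 2, 3, 4 are pairwise adjacent (a clique of size 4), so at least 4 colors are needed.
One proper 4-coloring: 0=green, 1=blue, 2=green, 3=yellow, 4=red.
That is already a proper 4-coloring.

Yes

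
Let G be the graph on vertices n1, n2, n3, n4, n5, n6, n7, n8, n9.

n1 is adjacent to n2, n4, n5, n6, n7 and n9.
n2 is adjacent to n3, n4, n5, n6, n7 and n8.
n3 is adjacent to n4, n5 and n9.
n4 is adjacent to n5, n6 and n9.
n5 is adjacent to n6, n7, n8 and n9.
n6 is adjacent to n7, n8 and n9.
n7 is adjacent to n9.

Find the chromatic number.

n1, n2, n4, n5, n6 are mutually adjacent (a clique of size 5), so at least 5 colors are needed.
5 colors suffice: color 1 → {n5}; color 2 → {n3, n6}; color 3 → {n2, n9}; color 4 → {n1, n8}; color 5 → {n4, n7}. Every edge joins two different colors.

5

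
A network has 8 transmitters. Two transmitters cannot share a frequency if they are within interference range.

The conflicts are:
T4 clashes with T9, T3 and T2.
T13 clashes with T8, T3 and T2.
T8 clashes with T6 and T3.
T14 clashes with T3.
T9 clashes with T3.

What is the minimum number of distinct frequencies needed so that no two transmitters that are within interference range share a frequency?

3

T4, T9, T3 pairwise conflict, so at least 3 frequencies are needed.
3 frequencies suffice: frequency 1 → {T6, T3, T2}; frequency 2 → {T4, T8, T14}; frequency 3 → {T13, T9}. Each listed conflict is separated.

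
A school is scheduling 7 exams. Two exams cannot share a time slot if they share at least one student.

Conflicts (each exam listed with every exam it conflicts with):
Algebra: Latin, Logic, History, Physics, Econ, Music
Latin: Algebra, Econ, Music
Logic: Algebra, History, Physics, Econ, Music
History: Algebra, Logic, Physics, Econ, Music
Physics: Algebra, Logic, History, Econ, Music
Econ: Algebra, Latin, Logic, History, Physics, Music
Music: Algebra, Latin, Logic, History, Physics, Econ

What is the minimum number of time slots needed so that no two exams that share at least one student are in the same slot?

6

Algebra, Logic, History, Physics, Econ, Music are mutually in conflict, so at least 6 time slots are needed.
A valid assignment using 6 time slots: Algebra=1, Latin=4, Logic=4, History=6, Physics=5, Econ=2, Music=3. Each listed conflict is separated.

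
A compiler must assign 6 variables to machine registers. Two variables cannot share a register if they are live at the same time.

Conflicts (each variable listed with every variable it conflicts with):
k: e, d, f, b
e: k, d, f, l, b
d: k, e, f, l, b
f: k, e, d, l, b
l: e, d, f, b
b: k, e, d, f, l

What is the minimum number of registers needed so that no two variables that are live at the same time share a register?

5

e, d, f, l, b are mutually in conflict, so at least 5 registers are needed.
A valid assignment using 5 registers: k=5, e=1, d=2, f=4, l=5, b=3. No two conflicting variables share a register.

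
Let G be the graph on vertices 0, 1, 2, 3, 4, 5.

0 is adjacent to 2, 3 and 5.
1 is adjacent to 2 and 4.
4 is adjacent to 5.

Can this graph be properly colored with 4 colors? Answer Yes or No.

Yes

The chromatic number is 3. The cycle 4-1-2-0-5-4 has odd length 5, so it cannot be 2-colored; at least 3 colors are needed.
A valid assignment using 3 colors: 0=a, 1=a, 2=b, 3=b, 4=b, 5=c.
Since 4 ≥ 3, a proper 4-coloring certainly exists.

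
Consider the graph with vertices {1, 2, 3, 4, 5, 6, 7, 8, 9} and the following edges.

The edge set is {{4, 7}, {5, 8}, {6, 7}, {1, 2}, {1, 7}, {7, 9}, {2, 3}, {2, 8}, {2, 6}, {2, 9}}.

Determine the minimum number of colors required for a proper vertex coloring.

2

6 and 7 are adjacent, so at least 2 colors are needed.
2 colors suffice: color a → {2, 5, 7}; color b → {1, 3, 4, 6, 8, 9}. No two adjacent vertices share a color.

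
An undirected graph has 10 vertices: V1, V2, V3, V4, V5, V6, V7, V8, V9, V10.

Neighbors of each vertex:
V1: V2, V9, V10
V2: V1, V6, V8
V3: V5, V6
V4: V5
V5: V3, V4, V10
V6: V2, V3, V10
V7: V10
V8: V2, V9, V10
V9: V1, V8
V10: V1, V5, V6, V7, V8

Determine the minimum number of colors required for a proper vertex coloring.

2

V2 and V6 are adjacent, so at least 2 colors are needed.
2 colors suffice: color 1 → {V2, V3, V4, V9, V10}; color 2 → {V1, V5, V6, V7, V8}. Every edge joins two different colors.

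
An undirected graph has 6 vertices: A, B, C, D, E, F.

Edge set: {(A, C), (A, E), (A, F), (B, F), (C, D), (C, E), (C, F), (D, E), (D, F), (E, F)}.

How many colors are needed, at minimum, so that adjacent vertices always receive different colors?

A, C, E, F form a clique, so at least 4 colors are needed.
A valid assignment using 4 colors: A=4, B=2, C=3, D=4, E=2, F=1. Every edge joins two different colors.

4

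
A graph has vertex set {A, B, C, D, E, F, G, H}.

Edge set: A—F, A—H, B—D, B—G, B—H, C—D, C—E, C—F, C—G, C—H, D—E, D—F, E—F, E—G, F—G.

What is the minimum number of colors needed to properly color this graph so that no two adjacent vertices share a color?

C, D, E, F are pairwise adjacent (a clique of size 4), so at least 4 colors are needed.
4 colors suffice: color red → {A, B, C}; color blue → {F, H}; color green → {D, G}; color yellow → {E}. Each edge has distinct colors on its endpoints.

4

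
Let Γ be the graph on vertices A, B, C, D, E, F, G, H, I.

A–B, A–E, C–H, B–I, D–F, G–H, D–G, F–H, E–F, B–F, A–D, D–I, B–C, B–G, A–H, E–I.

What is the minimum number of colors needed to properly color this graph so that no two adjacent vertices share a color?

E and I are adjacent, so at least 2 colors are needed.
2 colors suffice: color 1 → {B, D, E, H}; color 2 → {A, C, F, G, I}. Every edge joins two different colors.

2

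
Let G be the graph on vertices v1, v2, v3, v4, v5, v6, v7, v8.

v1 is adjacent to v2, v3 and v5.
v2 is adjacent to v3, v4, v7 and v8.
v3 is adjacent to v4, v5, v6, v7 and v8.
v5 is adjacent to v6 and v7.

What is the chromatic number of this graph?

3

v1, v3, v5 form a triangle, so at least 3 colors are needed.
3 colors suffice: v1=3, v2=2, v3=1, v4=3, v5=2, v6=3, v7=3, v8=3. Every edge joins two different colors.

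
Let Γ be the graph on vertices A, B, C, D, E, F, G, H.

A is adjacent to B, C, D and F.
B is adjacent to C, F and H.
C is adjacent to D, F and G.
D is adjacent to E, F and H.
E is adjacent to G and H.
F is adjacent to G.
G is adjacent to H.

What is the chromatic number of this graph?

A, C, D, F are mutually adjacent (a clique of size 4), so at least 4 colors are needed.
4 colors suffice: color 1 → {B, D, G}; color 2 → {F, H}; color 3 → {C, E}; color 4 → {A}. No two adjacent vertices share a color.

4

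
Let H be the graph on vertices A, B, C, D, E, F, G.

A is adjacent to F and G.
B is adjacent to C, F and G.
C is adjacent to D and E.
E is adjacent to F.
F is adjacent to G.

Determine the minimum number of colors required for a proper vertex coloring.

A, F, G form a triangle, so at least 3 colors are needed.
One proper 3-coloring: A=blue, B=blue, C=red, D=blue, E=blue, F=red, G=green. Every edge joins two different colors.

3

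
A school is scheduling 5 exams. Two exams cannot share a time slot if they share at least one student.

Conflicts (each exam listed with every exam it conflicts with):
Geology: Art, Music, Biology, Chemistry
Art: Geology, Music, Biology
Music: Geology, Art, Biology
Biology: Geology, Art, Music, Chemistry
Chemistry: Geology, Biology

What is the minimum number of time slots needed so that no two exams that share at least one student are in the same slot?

4

Geology, Art, Music, Biology are mutually in conflict, so at least 4 time slots are needed.
4 time slots suffice: Geology=2, Art=4, Music=3, Biology=1, Chemistry=3. Every pair that conflicts lands in different time slots.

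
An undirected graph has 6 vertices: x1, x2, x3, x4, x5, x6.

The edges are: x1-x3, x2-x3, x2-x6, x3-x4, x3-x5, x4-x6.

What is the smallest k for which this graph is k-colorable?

2

x2 and x6 are adjacent, so at least 2 colors are needed.
2 colors suffice: color 1 → {x3, x6}; color 2 → {x1, x2, x4, x5}. No two adjacent vertices share a color.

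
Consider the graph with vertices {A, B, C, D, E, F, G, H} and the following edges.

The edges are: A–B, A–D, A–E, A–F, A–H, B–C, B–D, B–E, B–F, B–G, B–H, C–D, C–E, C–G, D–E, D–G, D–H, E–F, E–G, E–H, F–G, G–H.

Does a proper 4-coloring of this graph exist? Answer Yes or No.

B, C, D, E, G are mutually adjacent (a clique of size 5), so at least 5 colors are needed.
So 4 colors are not enough.

No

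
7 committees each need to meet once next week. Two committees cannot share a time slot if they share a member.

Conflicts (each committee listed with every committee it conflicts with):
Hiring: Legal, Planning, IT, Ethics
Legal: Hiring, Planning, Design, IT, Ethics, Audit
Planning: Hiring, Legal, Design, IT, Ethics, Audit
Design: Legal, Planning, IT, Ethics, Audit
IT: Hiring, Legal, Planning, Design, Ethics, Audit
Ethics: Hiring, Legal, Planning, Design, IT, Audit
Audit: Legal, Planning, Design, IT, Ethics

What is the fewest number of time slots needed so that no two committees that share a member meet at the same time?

Legal, Planning, Design, IT, Ethics, Audit pairwise conflict, so at least 6 time slots are needed.
A valid assignment using 6 time slots: Hiring=5, Legal=3, Planning=2, Design=6, IT=1, Ethics=4, Audit=5. Every pair that conflicts lands in different time slots.

6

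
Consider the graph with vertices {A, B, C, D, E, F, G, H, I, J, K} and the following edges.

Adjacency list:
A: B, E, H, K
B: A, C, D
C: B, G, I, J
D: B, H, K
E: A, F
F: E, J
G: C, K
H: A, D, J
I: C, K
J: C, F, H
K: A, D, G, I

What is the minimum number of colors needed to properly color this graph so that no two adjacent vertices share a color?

3

The cycle B-D-H-J-C-B has odd length 5, so it cannot be 2-colored; at least 3 colors are needed.
3 colors suffice: color 1 → {A, C, D, F}; color 2 → {B, E, H, K}; color 3 → {G, I, J}. No two adjacent vertices share a color.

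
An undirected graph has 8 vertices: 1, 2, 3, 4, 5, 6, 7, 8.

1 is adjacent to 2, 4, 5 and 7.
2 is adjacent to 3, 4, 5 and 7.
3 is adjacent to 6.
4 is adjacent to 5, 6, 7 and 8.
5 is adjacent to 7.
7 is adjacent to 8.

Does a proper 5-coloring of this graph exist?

Yes

The chromatic number is 5. 1, 2, 4, 5, 7 are mutually adjacent (a clique of size 5), so at least 5 colors are needed.
A valid assignment using 5 colors: 1=d, 2=b, 3=a, 4=a, 5=e, 6=b, 7=c, 8=b.
That is already a proper 5-coloring.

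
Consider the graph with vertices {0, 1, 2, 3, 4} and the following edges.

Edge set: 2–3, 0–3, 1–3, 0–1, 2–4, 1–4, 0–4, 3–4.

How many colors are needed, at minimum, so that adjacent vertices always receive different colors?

4

0, 1, 3, 4 are mutually adjacent (a clique of size 4), so at least 4 colors are needed.
4 colors suffice: color a → {3}; color b → {4}; color c → {0, 2}; color d → {1}. No two adjacent vertices share a color.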